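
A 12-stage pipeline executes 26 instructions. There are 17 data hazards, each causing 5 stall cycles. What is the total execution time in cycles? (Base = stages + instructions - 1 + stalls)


Base cycles = 12 + 26 - 1 = 37
Total stalls = 17 * 5 = 85
Total = 37 + 85 = 122

122


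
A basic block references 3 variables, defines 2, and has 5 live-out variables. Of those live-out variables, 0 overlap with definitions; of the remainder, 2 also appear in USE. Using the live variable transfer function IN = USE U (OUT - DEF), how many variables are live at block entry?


OUT - DEF: 5 - 0 = 5
|IN| = |USE| + |OUT - DEF| - |USE ∩ (OUT - DEF)| = 3 + 5 - 2 = 6

6


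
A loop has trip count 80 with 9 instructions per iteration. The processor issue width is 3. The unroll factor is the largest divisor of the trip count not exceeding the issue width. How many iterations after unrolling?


Largest divisor of 80 <= 3 is 2
New iterations = 80 / 2 = 40

40


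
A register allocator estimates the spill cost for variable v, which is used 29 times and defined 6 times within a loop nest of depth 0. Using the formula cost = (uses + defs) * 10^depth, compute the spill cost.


uses + defs = 29 + 6 = 35
10^0 = 1
Spill cost = 35 * 1 = 35

35


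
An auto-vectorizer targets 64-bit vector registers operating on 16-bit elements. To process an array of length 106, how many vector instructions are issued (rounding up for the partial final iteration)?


Width = 64 / 16 = 4 elements per vector op
Iterations = ceil(106 / 4) = 27

27


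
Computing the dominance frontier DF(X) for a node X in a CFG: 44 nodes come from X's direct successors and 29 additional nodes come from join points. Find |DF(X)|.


DF(X) = direct successor contributions + join point contributions
= 44 + 29 = 73

73


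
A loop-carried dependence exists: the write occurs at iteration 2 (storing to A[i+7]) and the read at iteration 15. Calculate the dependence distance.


Distance = read iteration - write iteration
= 15 - 2 = 13

13


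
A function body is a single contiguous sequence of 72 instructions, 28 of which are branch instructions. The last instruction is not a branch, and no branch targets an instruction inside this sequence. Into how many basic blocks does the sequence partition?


With no in-sequence branch targets, the leaders are the first instruction plus the instruction after each branch.
Number of basic blocks = branches + 1
= 28 + 1 = 29

29


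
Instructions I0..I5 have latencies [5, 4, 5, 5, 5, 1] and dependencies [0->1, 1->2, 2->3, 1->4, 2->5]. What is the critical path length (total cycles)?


Compute longest path through dependency graph: dist(Ik) = max over predecessors of dist + latency(Ik).
dist(I0) = latency 5 = 5
dist(I1) = dist(I0) + 4 = 5 + 4 = 9
dist(I2) = dist(I1) + 5 = 9 + 5 = 14
dist(I3) = dist(I2) + 5 = 14 + 5 = 19
dist(I4) = dist(I1) + 5 = 9 + 5 = 14
dist(I5) = dist(I2) + 1 = 14 + 1 = 15
Critical path = max dist = 19

19


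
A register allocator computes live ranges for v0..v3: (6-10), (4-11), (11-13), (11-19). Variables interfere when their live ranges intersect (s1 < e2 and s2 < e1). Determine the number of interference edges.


Check all pairs for overlapping intervals.
Two intervals (s1,e1) and (s2,e2) overlap if s1 < e2 and s2 < e1.
v0 (6-10) vs v1..v3: overlaps v1 -> 1
v1 (4-11) vs v2..v3: overlaps none -> 0
v2 (11-13) vs v3: overlaps v3 -> 1
Total overlapping pairs = 1 + 0 + 1 = 2

2


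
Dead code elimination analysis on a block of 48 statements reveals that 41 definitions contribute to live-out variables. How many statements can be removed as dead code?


Dead code = total statements - live definitions
= 48 - 41 = 7

7


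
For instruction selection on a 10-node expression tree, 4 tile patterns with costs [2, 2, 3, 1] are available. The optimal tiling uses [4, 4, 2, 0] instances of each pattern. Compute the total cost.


Total cost = sum(count_i * cost_i)
= 4*2 + 4*2 + 2*3 + 0*1
= 22

22


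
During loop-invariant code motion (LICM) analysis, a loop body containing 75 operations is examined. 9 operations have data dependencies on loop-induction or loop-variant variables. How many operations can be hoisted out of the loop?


Invariant candidates = total - loop-dependent
= 75 - 9 = 66

66


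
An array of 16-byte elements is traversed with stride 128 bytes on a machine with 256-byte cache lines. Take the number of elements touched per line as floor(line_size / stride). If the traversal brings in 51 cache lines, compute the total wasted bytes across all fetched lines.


Elements per line = floor(256 / 128) = 2
Bytes used per line = 2 * 16 = 32
Wasted per line = 256 - 32 = 224
Total wasted = 224 * 51 = 11424

11424


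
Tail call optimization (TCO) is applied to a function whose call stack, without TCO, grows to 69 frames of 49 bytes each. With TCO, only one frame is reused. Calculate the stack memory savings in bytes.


Without TCO: 69 * 49 = 3381 bytes
With TCO: reuse 1 frame = 49 bytes
Savings = 3381 - 49 = 3332

3332


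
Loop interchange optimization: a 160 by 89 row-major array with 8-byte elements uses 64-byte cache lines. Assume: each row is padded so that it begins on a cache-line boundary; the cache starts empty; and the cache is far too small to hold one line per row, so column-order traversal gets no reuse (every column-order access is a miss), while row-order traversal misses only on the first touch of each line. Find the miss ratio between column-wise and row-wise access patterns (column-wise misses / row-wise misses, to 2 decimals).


Each row occupies 89 * 8 = 712 bytes and starts on a line boundary, so it spans ceil(712 / 64) = 12 cache lines.
Row-major traversal misses (one per line touched): 160 * ceil(89 * 8 / 64) = 1920
Column-major traversal misses (no reuse, every access misses): 160 * 89 = 14240
Ratio = 14240 / 1920 = 7.42

7.42


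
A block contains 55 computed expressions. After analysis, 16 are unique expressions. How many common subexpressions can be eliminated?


CSE count = total expressions - unique expressions
= 55 - 16 = 39

39


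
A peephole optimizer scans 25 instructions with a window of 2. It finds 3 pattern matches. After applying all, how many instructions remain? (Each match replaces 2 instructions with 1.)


Each match removes 1 instructions.
Total removed = 3 * 1 = 3
Remaining = 25 - 3 = 22

22


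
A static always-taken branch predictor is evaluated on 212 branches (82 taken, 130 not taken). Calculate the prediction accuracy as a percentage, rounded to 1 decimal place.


Predictor: always-taken
Correct predictions = 82
Accuracy = 82 / 212 * 100 = 38.7%

38.7


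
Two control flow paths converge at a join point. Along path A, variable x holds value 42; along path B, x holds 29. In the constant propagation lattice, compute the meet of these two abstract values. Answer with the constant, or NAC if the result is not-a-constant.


Meet operation: if both paths give the same constant, result is that constant; if they differ, result is NAC (not-a-constant).
Path A: 42, Path B: 29 -> differ
Result: not-a-constant -> NAC

NAC


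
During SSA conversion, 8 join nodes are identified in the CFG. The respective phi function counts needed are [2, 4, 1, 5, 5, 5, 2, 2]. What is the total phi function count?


Total phi functions = sum of phi functions at each join node
= 2 + 4 + 1 + 5 + 5 + 5 + 2 + 2 = 26

26


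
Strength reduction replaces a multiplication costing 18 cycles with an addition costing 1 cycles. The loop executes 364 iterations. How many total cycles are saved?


Per-iteration saving = 18 - 1 = 17
Total saved = 364 * 17 = 6188

6188


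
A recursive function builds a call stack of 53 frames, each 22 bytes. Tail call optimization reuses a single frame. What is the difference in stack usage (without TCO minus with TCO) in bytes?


Without TCO: 53 * 22 = 1166 bytes
With TCO: reuse 1 frame = 22 bytes
Savings = 1166 - 22 = 1144

1144


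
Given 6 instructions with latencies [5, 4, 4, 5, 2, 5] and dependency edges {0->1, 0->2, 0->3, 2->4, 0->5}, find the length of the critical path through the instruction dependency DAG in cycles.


Compute longest path through dependency graph: dist(Ik) = max over predecessors of dist + latency(Ik).
dist(I0) = latency 5 = 5
dist(I1) = dist(I0) + 4 = 5 + 4 = 9
dist(I2) = dist(I0) + 4 = 5 + 4 = 9
dist(I3) = dist(I0) + 5 = 5 + 5 = 10
dist(I4) = dist(I2) + 2 = 9 + 2 = 11
dist(I5) = dist(I0) + 5 = 5 + 5 = 10
Critical path = max dist = 11

11


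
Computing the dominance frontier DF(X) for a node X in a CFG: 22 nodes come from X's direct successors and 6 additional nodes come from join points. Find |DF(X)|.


DF(X) = direct successor contributions + join point contributions
= 22 + 6 = 28

28


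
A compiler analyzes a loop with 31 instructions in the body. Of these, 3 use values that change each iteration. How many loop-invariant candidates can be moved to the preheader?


Invariant candidates = total - loop-dependent
= 31 - 3 = 28

28


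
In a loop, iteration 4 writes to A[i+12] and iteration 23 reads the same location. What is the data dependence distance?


Distance = read iteration - write iteration
= 23 - 4 = 19

19


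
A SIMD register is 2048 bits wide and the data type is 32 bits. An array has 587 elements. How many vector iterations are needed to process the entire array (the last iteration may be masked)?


Width = 2048 / 32 = 64 elements per vector op
Iterations = ceil(587 / 64) = 10

10


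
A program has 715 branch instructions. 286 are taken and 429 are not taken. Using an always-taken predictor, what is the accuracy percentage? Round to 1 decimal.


Predictor: always-taken
Correct predictions = 286
Accuracy = 286 / 715 * 100 = 40.0%

40.0


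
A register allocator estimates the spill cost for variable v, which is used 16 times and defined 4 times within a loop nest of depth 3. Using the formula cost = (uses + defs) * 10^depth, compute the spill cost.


uses + defs = 16 + 4 = 20
10^3 = 1000
Spill cost = 20 * 1000 = 20000

20000


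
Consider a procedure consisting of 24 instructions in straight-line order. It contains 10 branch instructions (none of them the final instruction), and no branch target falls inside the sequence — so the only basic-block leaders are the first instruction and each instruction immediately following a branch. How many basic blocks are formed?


With no in-sequence branch targets, the leaders are the first instruction plus the instruction after each branch.
Number of basic blocks = branches + 1
= 10 + 1 = 11

11


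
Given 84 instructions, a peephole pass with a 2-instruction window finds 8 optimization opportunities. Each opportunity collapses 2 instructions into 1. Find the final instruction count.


Each match removes 1 instructions.
Total removed = 8 * 1 = 8
Remaining = 84 - 8 = 76

76


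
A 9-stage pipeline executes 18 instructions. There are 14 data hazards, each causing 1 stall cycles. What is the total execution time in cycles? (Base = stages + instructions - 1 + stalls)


Base cycles = 9 + 18 - 1 = 26
Total stalls = 14 * 1 = 14
Total = 26 + 14 = 40

40


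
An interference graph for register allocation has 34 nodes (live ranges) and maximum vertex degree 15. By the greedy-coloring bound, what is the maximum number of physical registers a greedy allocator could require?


Greedy coloring never needs more than (max_degree + 1) colors: when coloring a vertex, at most max_degree neighbors are already colored.
Upper bound = 15 + 1 = 16

16


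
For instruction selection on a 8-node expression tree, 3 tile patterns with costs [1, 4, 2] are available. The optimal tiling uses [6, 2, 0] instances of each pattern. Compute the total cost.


Total cost = sum(count_i * cost_i)
= 6*1 + 2*4 + 0*2
= 14

14


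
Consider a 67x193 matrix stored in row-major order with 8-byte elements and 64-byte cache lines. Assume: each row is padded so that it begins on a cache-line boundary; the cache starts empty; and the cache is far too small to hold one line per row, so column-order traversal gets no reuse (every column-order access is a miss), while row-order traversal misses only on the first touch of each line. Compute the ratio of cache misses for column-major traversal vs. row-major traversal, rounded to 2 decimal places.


Each row occupies 193 * 8 = 1544 bytes and starts on a line boundary, so it spans ceil(1544 / 64) = 25 cache lines.
Row-major traversal misses (one per line touched): 67 * ceil(193 * 8 / 64) = 1675
Column-major traversal misses (no reuse, every access misses): 67 * 193 = 12931
Ratio = 12931 / 1675 = 7.72

7.72


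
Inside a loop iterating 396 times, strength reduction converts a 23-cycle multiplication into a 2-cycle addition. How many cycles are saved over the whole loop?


Per-iteration saving = 23 - 2 = 21
Total saved = 396 * 21 = 8316

8316


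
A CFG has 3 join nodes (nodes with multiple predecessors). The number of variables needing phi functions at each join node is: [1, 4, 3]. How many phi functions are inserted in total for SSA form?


Total phi functions = sum of phi functions at each join node
= 1 + 4 + 3 = 8

8


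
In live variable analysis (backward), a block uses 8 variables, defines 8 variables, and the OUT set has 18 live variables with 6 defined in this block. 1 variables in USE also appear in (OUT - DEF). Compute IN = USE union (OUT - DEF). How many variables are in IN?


OUT - DEF: 18 - 6 = 12
|IN| = |USE| + |OUT - DEF| - |USE ∩ (OUT - DEF)| = 8 + 12 - 1 = 19

19


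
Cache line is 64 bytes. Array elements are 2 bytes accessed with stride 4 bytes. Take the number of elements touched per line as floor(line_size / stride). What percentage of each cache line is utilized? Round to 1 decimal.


Elements per cache line = floor(64 / 4) = 16
Bytes used = 16 * 2 = 32
Utilization = 32 / 64 * 100 = 50.0%

50.0


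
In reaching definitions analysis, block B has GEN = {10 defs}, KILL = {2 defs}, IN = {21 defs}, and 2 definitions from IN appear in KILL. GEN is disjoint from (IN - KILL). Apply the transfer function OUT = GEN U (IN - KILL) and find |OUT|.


IN - KILL: 21 - 2 = 19 surviving definitions
OUT = GEN + surviving = 10 + 19 = 29

29


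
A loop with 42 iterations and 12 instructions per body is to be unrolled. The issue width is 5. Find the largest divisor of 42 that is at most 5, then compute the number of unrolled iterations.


Largest divisor of 42 <= 5 is 3
New iterations = 42 / 3 = 14

14


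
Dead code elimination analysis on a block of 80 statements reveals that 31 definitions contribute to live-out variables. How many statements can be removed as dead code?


Dead code = total statements - live definitions
= 80 - 31 = 49

49


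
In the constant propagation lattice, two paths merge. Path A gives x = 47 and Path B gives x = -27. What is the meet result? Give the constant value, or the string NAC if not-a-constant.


Meet operation: if both paths give the same constant, result is that constant; if they differ, result is NAC (not-a-constant).
Path A: 47, Path B: -27 -> differ
Result: not-a-constant -> NAC

NAC


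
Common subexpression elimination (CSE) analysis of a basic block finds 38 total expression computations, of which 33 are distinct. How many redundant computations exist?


CSE count = total expressions - unique expressions
= 38 - 33 = 5

5


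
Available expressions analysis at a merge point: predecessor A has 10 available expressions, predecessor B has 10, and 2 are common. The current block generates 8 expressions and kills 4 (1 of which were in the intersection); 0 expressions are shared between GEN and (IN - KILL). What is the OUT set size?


IN = intersection of predecessors = 2
IN - KILL = 2 - 1 = 1
|OUT| = |GEN| + |IN - KILL| - |GEN ∩ (IN - KILL)| = 8 + 1 - 0 = 9

9


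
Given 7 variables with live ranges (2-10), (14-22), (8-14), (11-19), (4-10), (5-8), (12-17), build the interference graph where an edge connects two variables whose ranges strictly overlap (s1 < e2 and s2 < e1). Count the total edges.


Check all pairs for overlapping intervals.
Two intervals (s1,e1) and (s2,e2) overlap if s1 < e2 and s2 < e1.
v0 (2-10) vs v1..v6: overlaps v2, v4, v5 -> 3
v1 (14-22) vs v2..v6: overlaps v3, v6 -> 2
v2 (8-14) vs v3..v6: overlaps v3, v4, v6 -> 3
v3 (11-19) vs v4..v6: overlaps v6 -> 1
v4 (4-10) vs v5..v6: overlaps v5 -> 1
v5 (5-8) vs v6: overlaps none -> 0
Total overlapping pairs = 3 + 2 + 3 + 1 + 1 + 0 = 10

10


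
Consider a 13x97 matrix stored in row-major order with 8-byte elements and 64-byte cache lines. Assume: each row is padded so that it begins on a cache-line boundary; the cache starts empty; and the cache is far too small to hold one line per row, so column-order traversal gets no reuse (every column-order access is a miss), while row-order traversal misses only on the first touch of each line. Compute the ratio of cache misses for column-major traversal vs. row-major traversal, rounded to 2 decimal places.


Each row occupies 97 * 8 = 776 bytes and starts on a line boundary, so it spans ceil(776 / 64) = 13 cache lines.
Row-major traversal misses (one per line touched): 13 * ceil(97 * 8 / 64) = 169
Column-major traversal misses (no reuse, every access misses): 13 * 97 = 1261
Ratio = 1261 / 169 = 7.46

7.46


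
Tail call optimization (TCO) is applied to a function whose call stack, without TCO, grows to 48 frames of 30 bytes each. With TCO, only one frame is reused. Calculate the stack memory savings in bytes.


Without TCO: 48 * 30 = 1440 bytes
With TCO: reuse 1 frame = 30 bytes
Savings = 1440 - 30 = 1410

1410


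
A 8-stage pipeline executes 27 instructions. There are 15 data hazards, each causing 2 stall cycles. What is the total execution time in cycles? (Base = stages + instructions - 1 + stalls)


Base cycles = 8 + 27 - 1 = 34
Total stalls = 15 * 2 = 30
Total = 34 + 30 = 64

64


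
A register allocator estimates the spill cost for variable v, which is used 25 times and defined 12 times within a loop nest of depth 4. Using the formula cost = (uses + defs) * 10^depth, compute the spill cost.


uses + defs = 25 + 12 = 37
10^4 = 10000
Spill cost = 37 * 10000 = 370000

370000


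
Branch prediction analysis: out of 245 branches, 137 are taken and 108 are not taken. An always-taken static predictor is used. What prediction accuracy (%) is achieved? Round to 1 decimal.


Predictor: always-taken
Correct predictions = 137
Accuracy = 137 / 245 * 100 = 55.9%

55.9


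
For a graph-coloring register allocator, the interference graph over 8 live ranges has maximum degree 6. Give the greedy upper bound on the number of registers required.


Greedy coloring never needs more than (max_degree + 1) colors: when coloring a vertex, at most max_degree neighbors are already colored.
Upper bound = 6 + 1 = 7

7


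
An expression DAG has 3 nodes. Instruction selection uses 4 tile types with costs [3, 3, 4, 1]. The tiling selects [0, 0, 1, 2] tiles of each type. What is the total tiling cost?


Total cost = sum(count_i * cost_i)
= 0*3 + 0*3 + 1*4 + 2*1
= 6

6


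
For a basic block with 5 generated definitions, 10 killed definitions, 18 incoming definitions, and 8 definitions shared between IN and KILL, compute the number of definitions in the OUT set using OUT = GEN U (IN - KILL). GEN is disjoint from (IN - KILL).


IN - KILL: 18 - 8 = 10 surviving definitions
OUT = GEN + surviving = 5 + 10 = 15

15


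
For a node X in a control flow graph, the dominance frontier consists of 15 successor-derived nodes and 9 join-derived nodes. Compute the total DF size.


DF(X) = direct successor contributions + join point contributions
= 15 + 9 = 24

24


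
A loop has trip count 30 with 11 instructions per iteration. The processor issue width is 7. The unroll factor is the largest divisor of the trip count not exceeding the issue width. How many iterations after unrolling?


Largest divisor of 30 <= 7 is 6
New iterations = 30 / 6 = 5

5


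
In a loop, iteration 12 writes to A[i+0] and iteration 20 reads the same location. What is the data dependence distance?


Distance = read iteration - write iteration
= 20 - 12 = 8

8


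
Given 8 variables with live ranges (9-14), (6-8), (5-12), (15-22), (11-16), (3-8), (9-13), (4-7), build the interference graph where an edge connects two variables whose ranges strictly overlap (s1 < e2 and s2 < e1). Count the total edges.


Check all pairs for overlapping intervals.
Two intervals (s1,e1) and (s2,e2) overlap if s1 < e2 and s2 < e1.
v0 (9-14) vs v1..v7: overlaps v2, v4, v6 -> 3
v1 (6-8) vs v2..v7: overlaps v2, v5, v7 -> 3
v2 (5-12) vs v3..v7: overlaps v4, v5, v6, v7 -> 4
v3 (15-22) vs v4..v7: overlaps v4 -> 1
v4 (11-16) vs v5..v7: overlaps v6 -> 1
v5 (3-8) vs v6..v7: overlaps v7 -> 1
v6 (9-13) vs v7: overlaps none -> 0
Total overlapping pairs = 3 + 3 + 4 + 1 + 1 + 1 + 0 = 13

13


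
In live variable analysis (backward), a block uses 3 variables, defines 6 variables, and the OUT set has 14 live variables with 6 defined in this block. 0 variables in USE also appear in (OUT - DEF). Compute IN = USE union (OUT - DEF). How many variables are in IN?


OUT - DEF: 14 - 6 = 8
|IN| = |USE| + |OUT - DEF| - |USE ∩ (OUT - DEF)| = 3 + 8 - 0 = 11

11


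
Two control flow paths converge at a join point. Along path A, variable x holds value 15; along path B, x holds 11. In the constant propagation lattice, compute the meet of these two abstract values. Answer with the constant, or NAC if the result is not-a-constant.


Meet operation: if both paths give the same constant, result is that constant; if they differ, result is NAC (not-a-constant).
Path A: 15, Path B: 11 -> differ
Result: not-a-constant -> NAC

NAC


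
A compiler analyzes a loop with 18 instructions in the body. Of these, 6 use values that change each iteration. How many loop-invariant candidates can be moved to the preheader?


Invariant candidates = total - loop-dependent
= 18 - 6 = 12

12


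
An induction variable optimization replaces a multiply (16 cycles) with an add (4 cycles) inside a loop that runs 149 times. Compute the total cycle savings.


Per-iteration saving = 16 - 4 = 12
Total saved = 149 * 12 = 1788

1788


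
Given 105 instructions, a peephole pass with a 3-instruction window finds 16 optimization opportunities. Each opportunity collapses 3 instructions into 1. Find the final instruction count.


Each match removes 2 instructions.
Total removed = 16 * 2 = 32
Remaining = 105 - 32 = 73

73


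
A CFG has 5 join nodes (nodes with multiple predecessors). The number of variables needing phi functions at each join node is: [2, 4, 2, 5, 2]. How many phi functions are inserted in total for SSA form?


Total phi functions = sum of phi functions at each join node
= 2 + 4 + 2 + 5 + 2 = 15

15


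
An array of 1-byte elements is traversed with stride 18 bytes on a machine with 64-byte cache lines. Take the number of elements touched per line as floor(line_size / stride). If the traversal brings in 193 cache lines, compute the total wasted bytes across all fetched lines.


Elements per line = floor(64 / 18) = 3
Bytes used per line = 3 * 1 = 3
Wasted per line = 64 - 3 = 61
Total wasted = 61 * 193 = 11773

11773


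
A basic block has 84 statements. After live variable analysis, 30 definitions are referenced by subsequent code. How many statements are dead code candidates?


Dead code = total statements - live definitions
= 84 - 30 = 54

54


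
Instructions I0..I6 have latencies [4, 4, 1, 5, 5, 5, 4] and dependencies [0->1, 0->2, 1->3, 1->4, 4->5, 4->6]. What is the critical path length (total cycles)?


Compute longest path through dependency graph: dist(Ik) = max over predecessors of dist + latency(Ik).
dist(I0) = latency 4 = 4
dist(I1) = dist(I0) + 4 = 4 + 4 = 8
dist(I2) = dist(I0) + 1 = 4 + 1 = 5
dist(I3) = dist(I1) + 5 = 8 + 5 = 13
dist(I4) = dist(I1) + 5 = 8 + 5 = 13
dist(I5) = dist(I4) + 5 = 13 + 5 = 18
dist(I6) = dist(I4) + 4 = 13 + 4 = 17
Critical path = max dist = 18

18


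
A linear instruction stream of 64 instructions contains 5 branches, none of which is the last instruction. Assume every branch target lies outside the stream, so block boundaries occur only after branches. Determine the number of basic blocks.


With no in-sequence branch targets, the leaders are the first instruction plus the instruction after each branch.
Number of basic blocks = branches + 1
= 5 + 1 = 6

6


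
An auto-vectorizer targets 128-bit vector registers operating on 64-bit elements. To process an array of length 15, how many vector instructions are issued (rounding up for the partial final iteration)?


Width = 128 / 64 = 2 elements per vector op
Iterations = ceil(15 / 2) = 8

8


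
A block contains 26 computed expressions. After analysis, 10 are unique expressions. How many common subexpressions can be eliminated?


CSE count = total expressions - unique expressions
= 26 - 10 = 16

16


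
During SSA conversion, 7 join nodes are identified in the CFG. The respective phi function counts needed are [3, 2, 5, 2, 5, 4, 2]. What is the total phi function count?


Total phi functions = sum of phi functions at each join node
= 3 + 2 + 5 + 2 + 5 + 4 + 2 = 23

23


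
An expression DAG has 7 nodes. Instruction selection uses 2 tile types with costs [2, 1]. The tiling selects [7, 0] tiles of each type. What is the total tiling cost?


Total cost = sum(count_i * cost_i)
= 7*2 + 0*1
= 14

14


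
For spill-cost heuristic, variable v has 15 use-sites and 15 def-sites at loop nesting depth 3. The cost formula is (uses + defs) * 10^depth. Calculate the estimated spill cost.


uses + defs = 15 + 15 = 30
10^3 = 1000
Spill cost = 30 * 1000 = 30000

30000


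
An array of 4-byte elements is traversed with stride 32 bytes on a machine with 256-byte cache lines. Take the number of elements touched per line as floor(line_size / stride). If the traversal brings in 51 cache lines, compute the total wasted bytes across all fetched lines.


Elements per line = floor(256 / 32) = 8
Bytes used per line = 8 * 4 = 32
Wasted per line = 256 - 32 = 224
Total wasted = 224 * 51 = 11424

11424


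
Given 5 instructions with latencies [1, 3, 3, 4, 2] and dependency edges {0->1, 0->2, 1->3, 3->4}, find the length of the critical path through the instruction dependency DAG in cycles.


Compute longest path through dependency graph: dist(Ik) = max over predecessors of dist + latency(Ik).
dist(I0) = latency 1 = 1
dist(I1) = dist(I0) + 3 = 1 + 3 = 4
dist(I2) = dist(I0) + 3 = 1 + 3 = 4
dist(I3) = dist(I1) + 4 = 4 + 4 = 8
dist(I4) = dist(I3) + 2 = 8 + 2 = 10
Critical path = max dist = 10

10


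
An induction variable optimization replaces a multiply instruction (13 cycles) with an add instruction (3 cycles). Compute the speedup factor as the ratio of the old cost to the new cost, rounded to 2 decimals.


Ratio = mult_cost / add_cost = 13 / 3 = 4.33

4.33


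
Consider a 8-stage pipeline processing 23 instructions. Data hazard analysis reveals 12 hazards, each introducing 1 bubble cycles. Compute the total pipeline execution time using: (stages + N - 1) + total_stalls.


Base cycles = 8 + 23 - 1 = 30
Total stalls = 12 * 1 = 12
Total = 30 + 12 = 42

42


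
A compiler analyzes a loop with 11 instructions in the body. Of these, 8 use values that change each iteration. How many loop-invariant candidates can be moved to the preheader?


Invariant candidates = total - loop-dependent
= 11 - 8 = 3

3


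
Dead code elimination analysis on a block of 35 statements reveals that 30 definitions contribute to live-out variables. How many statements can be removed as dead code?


Dead code = total statements - live definitions
= 35 - 30 = 5

5


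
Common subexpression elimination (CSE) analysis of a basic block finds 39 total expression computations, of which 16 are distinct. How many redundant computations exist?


CSE count = total expressions - unique expressions
= 39 - 16 = 23

23


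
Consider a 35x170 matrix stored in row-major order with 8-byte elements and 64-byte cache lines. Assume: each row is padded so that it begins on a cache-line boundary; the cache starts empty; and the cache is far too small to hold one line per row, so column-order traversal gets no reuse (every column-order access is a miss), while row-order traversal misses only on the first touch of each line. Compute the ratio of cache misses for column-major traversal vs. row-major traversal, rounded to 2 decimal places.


Each row occupies 170 * 8 = 1360 bytes and starts on a line boundary, so it spans ceil(1360 / 64) = 22 cache lines.
Row-major traversal misses (one per line touched): 35 * ceil(170 * 8 / 64) = 770
Column-major traversal misses (no reuse, every access misses): 35 * 170 = 5950
Ratio = 5950 / 770 = 7.73

7.73


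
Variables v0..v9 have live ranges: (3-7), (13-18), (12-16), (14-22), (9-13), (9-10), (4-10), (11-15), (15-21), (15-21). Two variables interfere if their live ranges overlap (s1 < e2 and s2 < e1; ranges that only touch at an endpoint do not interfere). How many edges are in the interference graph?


Check all pairs for overlapping intervals.
Two intervals (s1,e1) and (s2,e2) overlap if s1 < e2 and s2 < e1.
v0 (3-7) vs v1..v9: overlaps v6 -> 1
v1 (13-18) vs v2..v9: overlaps v2, v3, v7, v8, v9 -> 5
v2 (12-16) vs v3..v9: overlaps v3, v4, v7, v8, v9 -> 5
v3 (14-22) vs v4..v9: overlaps v7, v8, v9 -> 3
v4 (9-13) vs v5..v9: overlaps v5, v6, v7 -> 3
v5 (9-10) vs v6..v9: overlaps v6 -> 1
v6 (4-10) vs v7..v9: overlaps none -> 0
v7 (11-15) vs v8..v9: overlaps none -> 0
v8 (15-21) vs v9: overlaps v9 -> 1
Total overlapping pairs = 1 + 5 + 5 + 3 + 3 + 1 + 0 + 0 + 1 = 19

19


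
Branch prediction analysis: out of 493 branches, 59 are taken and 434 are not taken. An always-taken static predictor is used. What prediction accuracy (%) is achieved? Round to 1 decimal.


Predictor: always-taken
Correct predictions = 59
Accuracy = 59 / 493 * 100 = 12.0%

12.0


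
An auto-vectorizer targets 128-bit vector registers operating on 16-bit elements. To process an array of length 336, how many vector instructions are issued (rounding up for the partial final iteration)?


Width = 128 / 16 = 8 elements per vector op
Iterations = ceil(336 / 8) = 42

42


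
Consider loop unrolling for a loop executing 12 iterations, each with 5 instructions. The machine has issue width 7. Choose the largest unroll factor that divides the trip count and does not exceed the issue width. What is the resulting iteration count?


Largest divisor of 12 <= 7 is 6
New iterations = 12 / 6 = 2

2


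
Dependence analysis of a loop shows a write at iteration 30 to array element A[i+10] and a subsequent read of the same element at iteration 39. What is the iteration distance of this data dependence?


Distance = read iteration - write iteration
= 39 - 30 = 9

9


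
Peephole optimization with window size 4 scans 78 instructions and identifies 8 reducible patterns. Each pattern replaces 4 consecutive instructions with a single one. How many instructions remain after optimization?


Each match removes 3 instructions.
Total removed = 8 * 3 = 24
Remaining = 78 - 24 = 54

54


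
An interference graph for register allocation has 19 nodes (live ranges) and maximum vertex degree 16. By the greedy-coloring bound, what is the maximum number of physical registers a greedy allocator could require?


Greedy coloring never needs more than (max_degree + 1) colors: when coloring a vertex, at most max_degree neighbors are already colored.
Upper bound = 16 + 1 = 17

17


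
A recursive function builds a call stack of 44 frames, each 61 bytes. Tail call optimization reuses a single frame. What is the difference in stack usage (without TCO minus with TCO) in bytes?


Without TCO: 44 * 61 = 2684 bytes
With TCO: reuse 1 frame = 61 bytes
Savings = 2684 - 61 = 2623

2623


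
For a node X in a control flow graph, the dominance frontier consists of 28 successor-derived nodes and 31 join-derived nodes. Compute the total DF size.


DF(X) = direct successor contributions + join point contributions
= 28 + 31 = 59

59


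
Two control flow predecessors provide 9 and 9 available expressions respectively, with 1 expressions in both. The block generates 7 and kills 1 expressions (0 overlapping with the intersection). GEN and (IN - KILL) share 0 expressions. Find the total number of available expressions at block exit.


IN = intersection of predecessors = 1
IN - KILL = 1 - 0 = 1
|OUT| = |GEN| + |IN - KILL| - |GEN ∩ (IN - KILL)| = 7 + 1 - 0 = 8

8


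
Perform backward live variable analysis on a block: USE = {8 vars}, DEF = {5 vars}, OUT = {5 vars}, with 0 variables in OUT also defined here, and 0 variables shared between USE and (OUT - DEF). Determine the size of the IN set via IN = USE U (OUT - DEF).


OUT - DEF: 5 - 0 = 5
|IN| = |USE| + |OUT - DEF| - |USE ∩ (OUT - DEF)| = 8 + 5 - 0 = 13

13


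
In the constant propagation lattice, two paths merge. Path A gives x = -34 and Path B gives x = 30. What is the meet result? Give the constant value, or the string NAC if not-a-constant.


Meet operation: if both paths give the same constant, result is that constant; if they differ, result is NAC (not-a-constant).
Path A: -34, Path B: 30 -> differ
Result: not-a-constant -> NAC

NAC


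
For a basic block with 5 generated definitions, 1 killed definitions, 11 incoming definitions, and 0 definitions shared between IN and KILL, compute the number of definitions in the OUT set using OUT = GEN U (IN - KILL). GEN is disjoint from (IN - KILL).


IN - KILL: 11 - 0 = 11 surviving definitions
OUT = GEN + surviving = 5 + 11 = 16

16


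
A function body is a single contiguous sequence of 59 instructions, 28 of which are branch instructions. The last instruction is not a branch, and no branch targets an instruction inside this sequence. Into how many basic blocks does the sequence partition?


With no in-sequence branch targets, the leaders are the first instruction plus the instruction after each branch.
Number of basic blocks = branches + 1
= 28 + 1 = 29

29


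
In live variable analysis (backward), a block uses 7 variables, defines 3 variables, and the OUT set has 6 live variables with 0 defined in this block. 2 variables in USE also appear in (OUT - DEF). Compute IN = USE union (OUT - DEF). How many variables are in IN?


OUT - DEF: 6 - 0 = 6
|IN| = |USE| + |OUT - DEF| - |USE ∩ (OUT - DEF)| = 7 + 6 - 2 = 11

11


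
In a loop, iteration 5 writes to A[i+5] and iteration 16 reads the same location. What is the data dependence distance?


Distance = read iteration - write iteration
= 16 - 5 = 11

11


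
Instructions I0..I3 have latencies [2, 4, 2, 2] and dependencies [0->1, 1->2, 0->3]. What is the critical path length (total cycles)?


Compute longest path through dependency graph: dist(Ik) = max over predecessors of dist + latency(Ik).
dist(I0) = latency 2 = 2
dist(I1) = dist(I0) + 4 = 2 + 4 = 6
dist(I2) = dist(I1) + 2 = 6 + 2 = 8
dist(I3) = dist(I0) + 2 = 2 + 2 = 4
Critical path = max dist = 8

8


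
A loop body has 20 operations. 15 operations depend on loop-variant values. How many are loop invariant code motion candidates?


Invariant candidates = total - loop-dependent
= 20 - 15 = 5

5


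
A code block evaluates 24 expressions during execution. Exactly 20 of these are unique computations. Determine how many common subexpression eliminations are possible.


CSE count = total expressions - unique expressions
= 24 - 20 = 4

4


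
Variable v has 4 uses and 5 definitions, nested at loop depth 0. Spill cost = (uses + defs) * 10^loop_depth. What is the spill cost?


uses + defs = 4 + 5 = 9
10^0 = 1
Spill cost = 9 * 1 = 9

9


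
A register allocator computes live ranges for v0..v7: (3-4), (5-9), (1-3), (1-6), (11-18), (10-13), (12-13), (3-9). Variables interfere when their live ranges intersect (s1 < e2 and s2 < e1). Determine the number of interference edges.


Check all pairs for overlapping intervals.
Two intervals (s1,e1) and (s2,e2) overlap if s1 < e2 and s2 < e1.
v0 (3-4) vs v1..v7: overlaps v3, v7 -> 2
v1 (5-9) vs v2..v7: overlaps v3, v7 -> 2
v2 (1-3) vs v3..v7: overlaps v3 -> 1
v3 (1-6) vs v4..v7: overlaps v7 -> 1
v4 (11-18) vs v5..v7: overlaps v5, v6 -> 2
v5 (10-13) vs v6..v7: overlaps v6 -> 1
v6 (12-13) vs v7: overlaps none -> 0
Total overlapping pairs = 2 + 2 + 1 + 1 + 2 + 1 + 0 = 9

9


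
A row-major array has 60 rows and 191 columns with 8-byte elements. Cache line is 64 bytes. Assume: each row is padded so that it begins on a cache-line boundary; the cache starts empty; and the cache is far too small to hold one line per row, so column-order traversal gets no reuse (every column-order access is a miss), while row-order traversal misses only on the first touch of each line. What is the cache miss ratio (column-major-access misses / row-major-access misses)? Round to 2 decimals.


Each row occupies 191 * 8 = 1528 bytes and starts on a line boundary, so it spans ceil(1528 / 64) = 24 cache lines.
Row-major traversal misses (one per line touched): 60 * ceil(191 * 8 / 64) = 1440
Column-major traversal misses (no reuse, every access misses): 60 * 191 = 11460
Ratio = 11460 / 1440 = 7.96

7.96


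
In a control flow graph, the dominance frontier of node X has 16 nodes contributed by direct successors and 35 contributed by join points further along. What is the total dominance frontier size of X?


DF(X) = direct successor contributions + join point contributions
= 16 + 35 = 51

51


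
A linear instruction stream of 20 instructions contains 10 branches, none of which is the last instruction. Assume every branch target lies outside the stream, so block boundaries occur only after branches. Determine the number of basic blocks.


With no in-sequence branch targets, the leaders are the first instruction plus the instruction after each branch.
Number of basic blocks = branches + 1
= 10 + 1 = 11

11


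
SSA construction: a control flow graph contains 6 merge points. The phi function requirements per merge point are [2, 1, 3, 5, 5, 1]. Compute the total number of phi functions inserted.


Total phi functions = sum of phi functions at each join node
= 2 + 1 + 3 + 5 + 5 + 1 = 17

17


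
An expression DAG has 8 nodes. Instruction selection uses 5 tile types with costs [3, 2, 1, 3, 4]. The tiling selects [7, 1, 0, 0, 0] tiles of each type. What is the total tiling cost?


Total cost = sum(count_i * cost_i)
= 7*3 + 1*2 + 0*1 + 0*3 + 0*4
= 23

23


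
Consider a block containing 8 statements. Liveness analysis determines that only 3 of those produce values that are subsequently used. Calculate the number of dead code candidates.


Dead code = total statements - live definitions
= 8 - 3 = 5

5


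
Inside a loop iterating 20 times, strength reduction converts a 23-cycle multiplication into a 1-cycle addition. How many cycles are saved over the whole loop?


Per-iteration saving = 23 - 1 = 22
Total saved = 20 * 22 = 440

440


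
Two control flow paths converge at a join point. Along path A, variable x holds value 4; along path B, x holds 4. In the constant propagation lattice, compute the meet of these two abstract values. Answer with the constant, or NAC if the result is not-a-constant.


Meet operation: if both paths give the same constant, result is that constant; if they differ, result is NAC (not-a-constant).
Path A: 4, Path B: 4 -> equal
Result: constant -> 4

4


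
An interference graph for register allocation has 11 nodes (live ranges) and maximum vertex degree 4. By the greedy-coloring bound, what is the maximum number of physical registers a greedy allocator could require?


Greedy coloring never needs more than (max_degree + 1) colors: when coloring a vertex, at most max_degree neighbors are already colored.
Upper bound = 4 + 1 = 5

5
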